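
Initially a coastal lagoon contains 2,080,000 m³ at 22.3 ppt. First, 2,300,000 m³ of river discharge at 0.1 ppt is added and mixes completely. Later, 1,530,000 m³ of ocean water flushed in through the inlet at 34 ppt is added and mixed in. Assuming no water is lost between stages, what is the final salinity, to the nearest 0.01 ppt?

Weighted by volume,
Initial salt = 2,080,000×22.3 = 46,384,000
After stage 1: salt = 46,384,000 + 2,300,000×0.1 = 46,614,000; volume = 4,380,000 m³; S = 10.642 ppt
After stage 2: salt = 46,614,000 + 1,530,000×34 = 98,634,000; volume = 5,910,000 m³
S = 98,634,000 / 5,910,000 = 16.6893 ppt

16.69 ppt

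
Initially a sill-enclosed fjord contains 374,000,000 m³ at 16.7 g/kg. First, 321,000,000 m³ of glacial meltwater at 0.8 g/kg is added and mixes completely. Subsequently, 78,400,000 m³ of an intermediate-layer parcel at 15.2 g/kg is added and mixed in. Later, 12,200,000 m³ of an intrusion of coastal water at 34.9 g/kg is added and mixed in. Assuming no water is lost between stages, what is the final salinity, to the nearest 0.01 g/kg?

Total salt / total volume:
Initial salt = 374,000,000×16.7 = 6,245,800,000
After stage 1: salt = 6,245,800,000 + 321,000,000×0.8 = 6,502,600,000; volume = 695,000,000 m³; S = 9.356 g/kg
After stage 2: salt = 6,502,600,000 + 78,400,000×15.2 = 7,694,280,000; volume = 773,400,000 m³; S = 9.949 g/kg
After stage 3: salt = 7,694,280,000 + 12,200,000×34.9 = 8,120,060,000; volume = 785,600,000 m³
S = 8,120,060,000 / 785,600,000 = 10.3361 g/kg

10.34 g/kg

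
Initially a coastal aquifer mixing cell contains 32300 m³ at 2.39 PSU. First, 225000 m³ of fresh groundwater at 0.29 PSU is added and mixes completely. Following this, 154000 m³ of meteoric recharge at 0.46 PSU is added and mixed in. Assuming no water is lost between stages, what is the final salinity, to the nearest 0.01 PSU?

0.52 PSU

Salt balance:
Initial salt = 32,300×2.39 = 77,197
After stage 1: salt = 77,197 + 225,000×0.29 = 142,447; volume = 257,300 m³; S = 0.554 PSU
After stage 2: salt = 142,447 + 154,000×0.46 = 213,287; volume = 411,300 m³
S = 213,287 / 411,300 = 0.5186 PSU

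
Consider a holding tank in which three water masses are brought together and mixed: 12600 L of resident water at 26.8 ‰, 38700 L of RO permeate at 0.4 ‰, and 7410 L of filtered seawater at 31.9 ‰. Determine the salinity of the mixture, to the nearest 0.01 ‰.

10.04 ‰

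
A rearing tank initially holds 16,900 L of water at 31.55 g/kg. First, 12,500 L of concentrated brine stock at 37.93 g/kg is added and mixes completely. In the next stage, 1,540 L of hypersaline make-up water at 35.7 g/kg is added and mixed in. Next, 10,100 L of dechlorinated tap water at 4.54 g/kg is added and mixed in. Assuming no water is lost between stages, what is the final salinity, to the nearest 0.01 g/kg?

27.00 g/kg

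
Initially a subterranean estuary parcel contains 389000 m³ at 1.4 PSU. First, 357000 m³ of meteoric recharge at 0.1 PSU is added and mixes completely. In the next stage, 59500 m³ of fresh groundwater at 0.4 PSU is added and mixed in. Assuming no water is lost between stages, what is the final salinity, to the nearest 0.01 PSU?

0.75 PSU

By conservation of dissolved salt,
Initial salt = 389,000×1.4 = 544,600
After stage 1: salt = 544,600 + 357,000×0.1 = 580,300; volume = 746,000 m³; S = 0.778 PSU
After stage 2: salt = 580,300 + 59,500×0.4 = 604,100; volume = 805,500 m³
S = 604,100 / 805,500 = 0.75 PSU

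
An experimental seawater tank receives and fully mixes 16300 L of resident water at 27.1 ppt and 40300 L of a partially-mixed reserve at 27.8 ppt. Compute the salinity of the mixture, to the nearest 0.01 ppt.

Mass of salt is conserved:
salt = 16,300×27.1 + 40,300×27.8 = 441,730 + 1,120,340 = 1,562,070
volume = 16,300 + 40,300 = 56,600 L
S = 1,562,070 / 56,600 = 27.5984 ppt

27.60 ppt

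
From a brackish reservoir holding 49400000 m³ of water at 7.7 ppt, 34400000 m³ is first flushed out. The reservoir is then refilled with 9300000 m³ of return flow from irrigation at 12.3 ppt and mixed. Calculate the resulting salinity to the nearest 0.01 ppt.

9.46 ppt

Remaining after removal: 15,000,000 m³ at 7.7 ppt (salt = 115,500,000)
After addition: salt = 115,500,000 + 9,300,000×12.3 = 229,890,000; volume = 24,300,000 m³
S = 229,890,000 / 24,300,000 = 9.4605 ppt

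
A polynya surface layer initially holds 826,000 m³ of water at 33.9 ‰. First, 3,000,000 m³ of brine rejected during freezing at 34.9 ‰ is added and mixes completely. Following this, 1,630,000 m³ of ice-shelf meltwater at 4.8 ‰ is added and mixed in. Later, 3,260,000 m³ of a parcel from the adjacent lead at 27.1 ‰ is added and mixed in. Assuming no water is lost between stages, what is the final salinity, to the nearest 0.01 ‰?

26.26 ‰

Total salt / total volume:
Initial salt = 826,000×33.9 = 28,001,400
After stage 1: salt = 28,001,400 + 3,000,000×34.9 = 132,701,400; volume = 3,826,000 m³; S = 34.684 ‰
After stage 2: salt = 132,701,400 + 1,630,000×4.8 = 140,525,400; volume = 5,456,000 m³; S = 25.756 ‰
After stage 3: salt = 140,525,400 + 3,260,000×27.1 = 228,871,400; volume = 8,716,000 m³
S = 228,871,400 / 8,716,000 = 26.2588 ‰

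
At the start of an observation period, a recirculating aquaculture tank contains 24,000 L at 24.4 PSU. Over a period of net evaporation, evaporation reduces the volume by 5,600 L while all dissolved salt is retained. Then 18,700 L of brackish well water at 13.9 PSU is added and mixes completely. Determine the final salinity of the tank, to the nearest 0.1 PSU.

22.8 PSU

After evaporation: salt = 24,000×24.4 = 585,600; volume = 24,000 − 5,600 = 18,400 L
After mixing: salt = 585,600 + 18,700×13.9 = 845,530; volume = 18,400 + 18,700 = 37,100 L
S = 845,530 / 37,100 = 22.7906 PSU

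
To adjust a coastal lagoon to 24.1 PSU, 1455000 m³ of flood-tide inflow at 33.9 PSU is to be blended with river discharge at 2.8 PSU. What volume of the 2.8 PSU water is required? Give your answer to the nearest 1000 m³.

Salt balance: 1,455,000×33.9 + V×2.8 = (1,455,000+V)×24.1
49,324,500 + 2.8V = 35,065,500 + 24.1V
14,259,000 = 21.3V
V = 669,436.62 m³

669000 m³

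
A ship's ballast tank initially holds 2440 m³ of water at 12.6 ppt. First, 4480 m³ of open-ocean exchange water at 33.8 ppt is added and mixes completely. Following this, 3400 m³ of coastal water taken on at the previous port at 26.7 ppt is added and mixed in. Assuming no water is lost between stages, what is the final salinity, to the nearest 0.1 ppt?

Total salt / total volume:
Initial salt = 2,440×12.6 = 30,744
After stage 1: salt = 30,744 + 4,480×33.8 = 182,168; volume = 6,920 m³; S = 26.325 ppt
After stage 2: salt = 182,168 + 3,400×26.7 = 272,948; volume = 10,320 m³
S = 272,948 / 10,320 = 26.4484 ppt

26.4 ppt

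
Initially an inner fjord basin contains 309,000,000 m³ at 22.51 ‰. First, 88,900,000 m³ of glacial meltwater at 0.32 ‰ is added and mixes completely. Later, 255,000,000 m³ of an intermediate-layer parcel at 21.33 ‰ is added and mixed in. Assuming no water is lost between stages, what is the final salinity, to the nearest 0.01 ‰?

19.03 ‰

Weighted by volume,
Initial salt = 309,000,000×22.51 = 6,955,590,000
After stage 1: salt = 6,955,590,000 + 88,900,000×0.32 = 6,984,038,000; volume = 397,900,000 m³; S = 17.552 ‰
After stage 2: salt = 6,984,038,000 + 255,000,000×21.33 = 12,423,188,000; volume = 652,900,000 m³
S = 12,423,188,000 / 652,900,000 = 19.0277 ‰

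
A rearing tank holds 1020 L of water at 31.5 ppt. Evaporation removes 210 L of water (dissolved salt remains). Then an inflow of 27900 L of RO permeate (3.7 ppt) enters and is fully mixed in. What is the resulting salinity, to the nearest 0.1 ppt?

After evaporation: salt = 1,020×31.5 = 32,130; volume = 1,020 − 210 = 810 L
After mixing: salt = 32,130 + 27,900×3.7 = 135,360; volume = 810 + 27,900 = 28,710 L
S = 135,360 / 28,710 = 4.7147 ppt

4.7 ppt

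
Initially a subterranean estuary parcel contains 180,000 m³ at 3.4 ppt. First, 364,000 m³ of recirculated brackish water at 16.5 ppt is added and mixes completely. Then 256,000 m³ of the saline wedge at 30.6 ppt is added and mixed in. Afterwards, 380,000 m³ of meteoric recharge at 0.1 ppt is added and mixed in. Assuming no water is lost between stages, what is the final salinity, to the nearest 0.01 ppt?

Total salt / total volume:
Initial salt = 180,000×3.4 = 612,000
After stage 1: salt = 612,000 + 364,000×16.5 = 6,618,000; volume = 544,000 m³; S = 12.165 ppt
After stage 2: salt = 6,618,000 + 256,000×30.6 = 14,451,600; volume = 800,000 m³; S = 18.065 ppt
After stage 3: salt = 14,451,600 + 380,000×0.1 = 14,489,600; volume = 1,180,000 m³
S = 14,489,600 / 1,180,000 = 12.2793 ppt

12.28 ppt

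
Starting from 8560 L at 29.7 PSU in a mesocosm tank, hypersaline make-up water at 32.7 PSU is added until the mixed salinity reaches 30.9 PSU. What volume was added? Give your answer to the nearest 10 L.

Salt balance: 8,560×29.7 + V×32.7 = (8,560+V)×30.9
254,232 + 32.7V = 264,504 + 30.9V
10,272 = 1.8V
V = 5,706.67 L

5710 L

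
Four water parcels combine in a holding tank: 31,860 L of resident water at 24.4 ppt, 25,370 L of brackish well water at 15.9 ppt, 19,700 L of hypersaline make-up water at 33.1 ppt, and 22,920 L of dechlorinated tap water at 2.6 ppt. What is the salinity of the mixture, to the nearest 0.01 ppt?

18.95 ppt

Mass of salt is conserved:
salt = 31,860×24.4 + 25,370×15.9 + 19,700×33.1 + 22,920×2.6 = 777,384 + 403,383 + 652,070 + 59,592 = 1,892,429
volume = 31,860 + 25,370 + 19,700 + 22,920 = 99,850 L
S = 1,892,429 / 99,850 = 18.9527 ppt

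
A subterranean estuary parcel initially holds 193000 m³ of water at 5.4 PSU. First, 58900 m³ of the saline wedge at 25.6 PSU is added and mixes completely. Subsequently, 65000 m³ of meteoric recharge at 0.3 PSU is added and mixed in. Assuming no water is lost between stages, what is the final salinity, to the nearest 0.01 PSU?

Weighted by volume,
Initial salt = 193,000×5.4 = 1,042,200
After stage 1: salt = 1,042,200 + 58,900×25.6 = 2,550,040; volume = 251,900 m³; S = 10.123 PSU
After stage 2: salt = 2,550,040 + 65,000×0.3 = 2,569,540; volume = 316,900 m³
S = 2,569,540 / 316,900 = 8.1084 PSU

8.11 PSU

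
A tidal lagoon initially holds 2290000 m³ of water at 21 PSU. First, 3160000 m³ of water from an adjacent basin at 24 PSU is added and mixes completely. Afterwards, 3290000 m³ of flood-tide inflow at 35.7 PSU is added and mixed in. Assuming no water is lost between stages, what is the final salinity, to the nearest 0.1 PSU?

Total salt / total volume:
Initial salt = 2,290,000×21 = 48,090,000
After stage 1: salt = 48,090,000 + 3,160,000×24 = 123,930,000; volume = 5,450,000 m³; S = 22.739 PSU
After stage 2: salt = 123,930,000 + 3,290,000×35.7 = 241,383,000; volume = 8,740,000 m³
S = 241,383,000 / 8,740,000 = 27.6182 PSU

27.6 PSU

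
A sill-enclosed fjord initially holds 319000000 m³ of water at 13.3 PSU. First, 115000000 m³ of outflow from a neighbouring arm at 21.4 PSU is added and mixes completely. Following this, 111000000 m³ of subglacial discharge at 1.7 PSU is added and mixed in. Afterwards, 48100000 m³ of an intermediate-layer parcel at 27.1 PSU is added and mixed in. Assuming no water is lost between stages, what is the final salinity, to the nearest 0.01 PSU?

Total salt / total volume:
Initial salt = 319,000,000×13.3 = 4,242,700,000
After stage 1: salt = 4,242,700,000 + 115,000,000×21.4 = 6,703,700,000; volume = 434,000,000 m³; S = 15.446 PSU
After stage 2: salt = 6,703,700,000 + 111,000,000×1.7 = 6,892,400,000; volume = 545,000,000 m³; S = 12.647 PSU
After stage 3: salt = 6,892,400,000 + 48,100,000×27.1 = 8,195,910,000; volume = 593,100,000 m³
S = 8,195,910,000 / 593,100,000 = 13.8188 PSU

13.82 PSU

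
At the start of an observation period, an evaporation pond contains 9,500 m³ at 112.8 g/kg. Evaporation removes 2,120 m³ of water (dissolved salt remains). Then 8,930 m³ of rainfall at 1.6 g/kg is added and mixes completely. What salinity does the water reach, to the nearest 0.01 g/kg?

66.58 g/kg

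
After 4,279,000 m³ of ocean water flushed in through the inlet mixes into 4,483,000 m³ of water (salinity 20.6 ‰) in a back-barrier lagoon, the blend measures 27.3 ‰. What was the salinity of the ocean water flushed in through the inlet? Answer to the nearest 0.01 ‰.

Salt balance: 4,483,000×20.6 + 4,279,000×S = 8,762,000×27.3
92,349,800 + 4,279,000·S = 239,202,600
S = (239,202,600 − 92,349,800) / 4,279,000 = 34.3194 ‰

34.32 ‰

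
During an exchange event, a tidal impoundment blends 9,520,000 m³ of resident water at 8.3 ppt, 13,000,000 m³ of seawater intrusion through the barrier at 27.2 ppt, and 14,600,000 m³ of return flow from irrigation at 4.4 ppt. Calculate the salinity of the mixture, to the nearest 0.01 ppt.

13.39 ppt

Weighted by volume,
salt = 9,520,000×8.3 + 13,000,000×27.2 + 14,600,000×4.4 = 79,016,000 + 353,600,000 + 64,240,000 = 496,856,000
volume = 9,520,000 + 13,000,000 + 14,600,000 = 37,120,000 m³
S = 496,856,000 / 37,120,000 = 13.3851 ppt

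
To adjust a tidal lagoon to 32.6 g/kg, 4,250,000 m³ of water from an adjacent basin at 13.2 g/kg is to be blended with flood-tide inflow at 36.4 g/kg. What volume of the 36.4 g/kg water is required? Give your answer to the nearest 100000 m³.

21700000 m³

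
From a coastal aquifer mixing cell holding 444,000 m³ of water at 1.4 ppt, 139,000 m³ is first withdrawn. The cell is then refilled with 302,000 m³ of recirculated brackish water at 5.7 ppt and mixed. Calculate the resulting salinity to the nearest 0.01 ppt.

Remaining after removal: 305,000 m³ at 1.4 ppt (salt = 427,000)
After addition: salt = 427,000 + 302,000×5.7 = 2,148,400; volume = 607,000 m³
S = 2,148,400 / 607,000 = 3.5394 ppt

3.54 ppt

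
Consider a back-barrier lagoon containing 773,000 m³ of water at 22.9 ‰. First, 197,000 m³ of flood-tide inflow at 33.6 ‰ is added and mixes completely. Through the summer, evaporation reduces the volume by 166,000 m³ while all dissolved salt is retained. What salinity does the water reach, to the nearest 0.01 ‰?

30.25 ‰

After mixing: salt = 773,000×22.9 + 197,000×33.6 = 24,320,900; volume = 970,000 m³
After evaporation: salt unchanged = 24,320,900; volume = 970,000 − 166,000 = 804,000 m³
S = 24,320,900 / 804,000 = 30.2499 ‰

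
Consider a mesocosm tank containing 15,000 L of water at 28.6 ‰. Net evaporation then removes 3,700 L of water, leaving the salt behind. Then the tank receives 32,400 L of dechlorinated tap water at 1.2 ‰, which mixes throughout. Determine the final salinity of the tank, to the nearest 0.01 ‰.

After evaporation: salt = 15,000×28.6 = 429,000; volume = 15,000 − 3,700 = 11,300 L
After mixing: salt = 429,000 + 32,400×1.2 = 467,880; volume = 11,300 + 32,400 = 43,700 L
S = 467,880 / 43,700 = 10.7066 ‰

10.71 ‰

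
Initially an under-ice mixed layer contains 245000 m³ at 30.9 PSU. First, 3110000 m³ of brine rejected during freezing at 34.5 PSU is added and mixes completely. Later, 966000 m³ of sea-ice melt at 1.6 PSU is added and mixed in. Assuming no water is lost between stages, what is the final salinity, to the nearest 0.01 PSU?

By conservation of dissolved salt,
Initial salt = 245,000×30.9 = 7,570,500
After stage 1: salt = 7,570,500 + 3,110,000×34.5 = 114,865,500; volume = 3,355,000 m³; S = 34.237 PSU
After stage 2: salt = 114,865,500 + 966,000×1.6 = 116,411,100; volume = 4,321,000 m³
S = 116,411,100 / 4,321,000 = 26.9408 PSU

26.94 PSU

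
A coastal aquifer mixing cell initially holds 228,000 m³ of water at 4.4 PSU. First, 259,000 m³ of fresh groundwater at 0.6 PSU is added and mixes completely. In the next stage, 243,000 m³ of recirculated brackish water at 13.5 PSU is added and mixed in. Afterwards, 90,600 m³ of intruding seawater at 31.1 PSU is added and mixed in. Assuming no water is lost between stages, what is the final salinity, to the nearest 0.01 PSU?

Mass of salt is conserved:
Initial salt = 228,000×4.4 = 1,003,200
After stage 1: salt = 1,003,200 + 259,000×0.6 = 1,158,600; volume = 487,000 m³; S = 2.379 PSU
After stage 2: salt = 1,158,600 + 243,000×13.5 = 4,439,100; volume = 730,000 m³; S = 6.081 PSU
After stage 3: salt = 4,439,100 + 90,600×31.1 = 7,256,760; volume = 820,600 m³
S = 7,256,760 / 820,600 = 8.8432 PSU

8.84 PSU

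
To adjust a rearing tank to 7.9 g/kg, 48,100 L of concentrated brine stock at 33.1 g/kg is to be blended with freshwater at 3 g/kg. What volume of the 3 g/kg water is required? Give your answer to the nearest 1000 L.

Salt balance: 48,100×33.1 + V×3 = (48,100+V)×7.9
1,592,110 + 3V = 379,990 + 7.9V
1,212,120 = 4.9V
V = 247,371.43 L

247000 L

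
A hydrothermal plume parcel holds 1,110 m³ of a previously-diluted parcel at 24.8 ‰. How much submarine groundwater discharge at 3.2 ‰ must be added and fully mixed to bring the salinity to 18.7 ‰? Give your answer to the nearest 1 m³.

Salt balance: 1,110×24.8 + V×3.2 = (1,110+V)×18.7
27,528 + 3.2V = 20,757 + 18.7V
6,771 = 15.5V
V = 436.84 m³

437 m³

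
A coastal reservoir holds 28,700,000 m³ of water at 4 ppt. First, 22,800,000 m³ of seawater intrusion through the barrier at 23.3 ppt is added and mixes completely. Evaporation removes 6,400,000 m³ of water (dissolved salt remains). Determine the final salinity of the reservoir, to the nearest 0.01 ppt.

14.32 ppt

After mixing: salt = 28,700,000×4 + 22,800,000×23.3 = 646,040,000; volume = 51,500,000 m³
After evaporation: salt unchanged = 646,040,000; volume = 51,500,000 − 6,400,000 = 45,100,000 m³
S = 646,040,000 / 45,100,000 = 14.3246 ppt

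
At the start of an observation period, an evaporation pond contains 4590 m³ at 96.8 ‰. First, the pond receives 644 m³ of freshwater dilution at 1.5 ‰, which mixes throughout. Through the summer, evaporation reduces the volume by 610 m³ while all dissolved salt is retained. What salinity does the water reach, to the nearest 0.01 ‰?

96.30 ‰

After mixing: salt = 4,590×96.8 + 644×1.5 = 445,278; volume = 5,234 m³
After evaporation: salt unchanged = 445,278; volume = 5,234 − 610 = 4,624 m³
S = 445,278 / 4,624 = 96.2971 ‰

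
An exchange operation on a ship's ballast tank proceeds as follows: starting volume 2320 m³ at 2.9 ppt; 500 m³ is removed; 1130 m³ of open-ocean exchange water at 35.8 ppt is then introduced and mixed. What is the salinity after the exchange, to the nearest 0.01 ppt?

15.50 ppt

Remaining after removal: 1,820 m³ at 2.9 ppt (salt = 5,278)
After addition: salt = 5,278 + 1,130×35.8 = 45,732; volume = 2,950 m³
S = 45,732 / 2,950 = 15.5024 ppt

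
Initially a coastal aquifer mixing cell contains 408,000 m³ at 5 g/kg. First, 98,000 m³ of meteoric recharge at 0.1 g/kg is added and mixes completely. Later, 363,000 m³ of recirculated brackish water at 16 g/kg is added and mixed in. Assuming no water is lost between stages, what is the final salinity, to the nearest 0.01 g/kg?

9.04 g/kg

Conserving salt mass:
Initial salt = 408,000×5 = 2,040,000
After stage 1: salt = 2,040,000 + 98,000×0.1 = 2,049,800; volume = 506,000 m³; S = 4.051 g/kg
After stage 2: salt = 2,049,800 + 363,000×16 = 7,857,800; volume = 869,000 m³
S = 7,857,800 / 869,000 = 9.0423 g/kg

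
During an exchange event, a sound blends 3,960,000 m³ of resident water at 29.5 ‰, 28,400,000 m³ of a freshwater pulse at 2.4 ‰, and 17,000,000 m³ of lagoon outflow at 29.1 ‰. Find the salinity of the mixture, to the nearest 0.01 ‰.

13.77 ‰

Total salt / total volume:
salt = 3,960,000×29.5 + 28,400,000×2.4 + 17,000,000×29.1 = 116,820,000 + 68,160,000 + 494,700,000 = 679,680,000
volume = 3,960,000 + 28,400,000 + 17,000,000 = 49,360,000 m³
S = 679,680,000 / 49,360,000 = 13.7699 ‰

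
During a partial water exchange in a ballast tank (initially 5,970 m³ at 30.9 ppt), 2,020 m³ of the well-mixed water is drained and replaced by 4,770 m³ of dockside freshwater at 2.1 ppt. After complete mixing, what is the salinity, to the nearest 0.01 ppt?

15.15 ppt

Remaining after removal: 3,950 m³ at 30.9 ppt (salt = 122,055)
After addition: salt = 122,055 + 4,770×2.1 = 132,072; volume = 8,720 m³
S = 132,072 / 8,720 = 15.1459 ppt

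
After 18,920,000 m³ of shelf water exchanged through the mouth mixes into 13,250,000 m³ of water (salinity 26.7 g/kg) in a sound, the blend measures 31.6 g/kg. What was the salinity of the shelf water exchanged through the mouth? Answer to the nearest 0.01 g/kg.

35.03 g/kg

Salt balance: 13,250,000×26.7 + 18,920,000×S = 32,170,000×31.6
353,775,000 + 18,920,000·S = 1,016,572,000
S = (1,016,572,000 − 353,775,000) / 18,920,000 = 35.0316 g/kg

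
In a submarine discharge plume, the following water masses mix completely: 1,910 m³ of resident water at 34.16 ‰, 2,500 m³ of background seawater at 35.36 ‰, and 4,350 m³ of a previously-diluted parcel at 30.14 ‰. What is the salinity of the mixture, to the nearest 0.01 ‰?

By conservation of dissolved salt,
salt = 1,910×34.16 + 2,500×35.36 + 4,350×30.14 = 65,245.6 + 88,400 + 131,109 = 284,754.6
volume = 1,910 + 2,500 + 4,350 = 8,760 m³
S = 284,754.6 / 8,760 = 32.5062 ‰

32.51 ‰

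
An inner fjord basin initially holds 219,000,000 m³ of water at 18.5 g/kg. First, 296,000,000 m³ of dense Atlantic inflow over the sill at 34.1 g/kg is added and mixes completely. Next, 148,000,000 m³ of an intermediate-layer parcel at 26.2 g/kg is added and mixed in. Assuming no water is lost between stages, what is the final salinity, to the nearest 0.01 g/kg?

27.18 g/kg

Weighted by volume,
Initial salt = 219,000,000×18.5 = 4,051,500,000
After stage 1: salt = 4,051,500,000 + 296,000,000×34.1 = 14,145,100,000; volume = 515,000,000 m³; S = 27.466 g/kg
After stage 2: salt = 14,145,100,000 + 148,000,000×26.2 = 18,022,700,000; volume = 663,000,000 m³
S = 18,022,700,000 / 663,000,000 = 27.1836 g/kg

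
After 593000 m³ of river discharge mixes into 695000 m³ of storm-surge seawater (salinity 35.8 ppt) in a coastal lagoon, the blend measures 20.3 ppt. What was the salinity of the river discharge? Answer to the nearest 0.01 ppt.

Salt balance: 695,000×35.8 + 593,000×S = 1,288,000×20.3
24,881,000 + 593,000·S = 26,146,400
S = (26,146,400 − 24,881,000) / 593,000 = 2.1339 ppt

2.13 ppt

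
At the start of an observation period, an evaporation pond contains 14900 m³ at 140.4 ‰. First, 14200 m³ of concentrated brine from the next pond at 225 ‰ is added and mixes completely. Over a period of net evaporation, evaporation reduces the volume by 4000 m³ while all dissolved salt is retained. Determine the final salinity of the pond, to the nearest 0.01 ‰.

After mixing: salt = 14,900×140.4 + 14,200×225 = 5,286,960; volume = 29,100 m³
After evaporation: salt unchanged = 5,286,960; volume = 29,100 − 4,000 = 25,100 m³
S = 5,286,960 / 25,100 = 210.6359 ‰

210.64 ‰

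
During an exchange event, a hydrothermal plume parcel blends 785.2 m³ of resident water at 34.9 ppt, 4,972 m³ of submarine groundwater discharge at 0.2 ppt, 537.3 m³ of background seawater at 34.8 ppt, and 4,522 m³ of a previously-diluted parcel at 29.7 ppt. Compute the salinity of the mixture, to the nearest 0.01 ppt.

16.77 ppt

Salt balance:
salt = 785.2×34.9 + 4,972×0.2 + 537.3×34.8 + 4,522×29.7 = 27,403.48 + 994.4 + 18,698.04 + 134,303.4 = 181,399.32
volume = 785.2 + 4,972 + 537.3 + 4,522 = 10,816.5 m³
S = 181,399.32 / 10,816.5 = 16.7706 ppt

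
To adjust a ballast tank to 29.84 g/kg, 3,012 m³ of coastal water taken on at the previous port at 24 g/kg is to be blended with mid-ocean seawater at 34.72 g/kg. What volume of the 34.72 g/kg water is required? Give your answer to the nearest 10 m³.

3600 m³

Salt balance: 3,012×24 + V×34.72 = (3,012+V)×29.84
72,288 + 34.72V = 89,878.08 + 29.84V
17,590.08 = 4.88V
V = 3,604.52 m³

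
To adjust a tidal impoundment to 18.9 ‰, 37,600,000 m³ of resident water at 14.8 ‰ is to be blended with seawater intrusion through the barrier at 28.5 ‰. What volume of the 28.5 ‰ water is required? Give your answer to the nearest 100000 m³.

16100000 m³

Salt balance: 37,600,000×14.8 + V×28.5 = (37,600,000+V)×18.9
556,480,000 + 28.5V = 710,640,000 + 18.9V
154,160,000 = 9.6V
V = 16,058,333.33 m³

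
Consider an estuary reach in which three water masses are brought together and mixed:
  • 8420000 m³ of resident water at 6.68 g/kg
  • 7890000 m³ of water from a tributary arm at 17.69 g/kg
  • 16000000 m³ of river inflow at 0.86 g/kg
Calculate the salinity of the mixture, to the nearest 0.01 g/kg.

6.49 g/kg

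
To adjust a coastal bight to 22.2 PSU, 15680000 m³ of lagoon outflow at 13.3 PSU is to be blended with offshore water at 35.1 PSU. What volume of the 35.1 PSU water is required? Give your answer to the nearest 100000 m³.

Salt balance: 15,680,000×13.3 + V×35.1 = (15,680,000+V)×22.2
208,544,000 + 35.1V = 348,096,000 + 22.2V
139,552,000 = 12.9V
V = 10,817,984.5 m³

10800000 m³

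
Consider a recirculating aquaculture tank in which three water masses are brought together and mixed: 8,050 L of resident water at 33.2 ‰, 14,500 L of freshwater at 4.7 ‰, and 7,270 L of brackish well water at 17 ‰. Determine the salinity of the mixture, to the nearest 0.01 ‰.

15.39 ‰

Conserving salt mass:
salt = 8,050×33.2 + 14,500×4.7 + 7,270×17 = 267,260 + 68,150 + 123,590 = 459,000
volume = 8,050 + 14,500 + 7,270 = 29,820 L
S = 459,000 / 29,820 = 15.3924 ‰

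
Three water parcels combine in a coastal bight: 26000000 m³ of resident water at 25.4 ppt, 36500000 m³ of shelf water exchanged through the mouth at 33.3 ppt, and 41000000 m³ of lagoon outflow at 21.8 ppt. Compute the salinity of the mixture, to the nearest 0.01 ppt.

Salt balance:
salt = 26,000,000×25.4 + 36,500,000×33.3 + 41,000,000×21.8 = 660,400,000 + 1,215,450,000 + 893,800,000 = 2,769,650,000
volume = 26,000,000 + 36,500,000 + 41,000,000 = 103,500,000 m³
S = 2,769,650,000 / 103,500,000 = 26.7599 ppt

26.76 ppt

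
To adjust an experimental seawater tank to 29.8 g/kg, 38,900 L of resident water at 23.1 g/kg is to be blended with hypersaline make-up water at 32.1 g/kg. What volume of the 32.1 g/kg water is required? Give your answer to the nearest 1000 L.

Salt balance: 38,900×23.1 + V×32.1 = (38,900+V)×29.8
898,590 + 32.1V = 1,159,220 + 29.8V
260,630 = 2.3V
V = 113,317.39 L

113000 L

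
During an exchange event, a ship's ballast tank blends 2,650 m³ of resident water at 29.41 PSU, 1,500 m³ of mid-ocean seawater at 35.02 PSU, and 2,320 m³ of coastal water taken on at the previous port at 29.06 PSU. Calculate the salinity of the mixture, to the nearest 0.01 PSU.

30.59 PSU

Weighted by volume,
salt = 2,650×29.41 + 1,500×35.02 + 2,320×29.06 = 77,936.5 + 52,530 + 67,419.2 = 197,885.7
volume = 2,650 + 1,500 + 2,320 = 6,470 m³
S = 197,885.7 / 6,470 = 30.5851 PSU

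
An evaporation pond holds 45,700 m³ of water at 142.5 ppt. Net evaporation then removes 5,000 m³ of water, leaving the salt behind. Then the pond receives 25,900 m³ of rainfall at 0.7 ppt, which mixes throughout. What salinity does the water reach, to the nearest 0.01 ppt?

After evaporation: salt = 45,700×142.5 = 6,512,250; volume = 45,700 − 5,000 = 40,700 m³
After mixing: salt = 6,512,250 + 25,900×0.7 = 6,530,380; volume = 40,700 + 25,900 = 66,600 m³
S = 6,530,380 / 66,600 = 98.0538 ppt

98.05 ppt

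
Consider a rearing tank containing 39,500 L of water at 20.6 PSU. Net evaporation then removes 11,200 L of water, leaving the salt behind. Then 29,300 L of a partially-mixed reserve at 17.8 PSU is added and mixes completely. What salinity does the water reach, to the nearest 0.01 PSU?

After evaporation: salt = 39,500×20.6 = 813,700; volume = 39,500 − 11,200 = 28,300 L
After mixing: salt = 813,700 + 29,300×17.8 = 1,335,240; volume = 28,300 + 29,300 = 57,600 L
S = 1,335,240 / 57,600 = 23.1813 PSU

23.18 PSU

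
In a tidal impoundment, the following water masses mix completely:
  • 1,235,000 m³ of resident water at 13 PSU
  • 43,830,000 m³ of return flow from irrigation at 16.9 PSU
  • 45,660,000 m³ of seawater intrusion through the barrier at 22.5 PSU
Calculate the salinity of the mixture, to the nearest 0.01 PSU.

Total salt / total volume:
salt = 1,235,000×13 + 43,830,000×16.9 + 45,660,000×22.5 = 16,055,000 + 740,727,000 + 1,027,350,000 = 1,784,132,000
volume = 1,235,000 + 43,830,000 + 45,660,000 = 90,725,000 m³
S = 1,784,132,000 / 90,725,000 = 19.6653 PSU

19.67 PSU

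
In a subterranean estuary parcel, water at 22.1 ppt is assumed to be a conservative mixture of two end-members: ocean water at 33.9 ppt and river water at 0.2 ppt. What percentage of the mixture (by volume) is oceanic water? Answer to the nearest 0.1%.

65.0%

Let g be the oceanic fraction. Salt balance per unit volume:
g×33.9 + (1−g)×0.2 = 22.1
g = (22.1 − 0.2) / (33.9 − 0.2) = 21.9/33.7 = 0.6499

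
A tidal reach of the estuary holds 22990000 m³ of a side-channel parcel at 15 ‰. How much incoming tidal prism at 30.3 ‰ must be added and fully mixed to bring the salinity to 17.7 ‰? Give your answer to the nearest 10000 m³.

4930000 m³

Salt balance: 22,990,000×15 + V×30.3 = (22,990,000+V)×17.7
344,850,000 + 30.3V = 406,923,000 + 17.7V
62,073,000 = 12.6V
V = 4,926,428.57 m³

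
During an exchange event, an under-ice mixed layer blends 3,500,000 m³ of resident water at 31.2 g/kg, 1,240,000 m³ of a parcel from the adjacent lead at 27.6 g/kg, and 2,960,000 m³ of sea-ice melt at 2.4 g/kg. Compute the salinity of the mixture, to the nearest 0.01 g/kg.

19.55 g/kg

Mass of salt is conserved:
salt = 3,500,000×31.2 + 1,240,000×27.6 + 2,960,000×2.4 = 109,200,000 + 34,224,000 + 7,104,000 = 150,528,000
volume = 3,500,000 + 1,240,000 + 2,960,000 = 7,700,000 m³
S = 150,528,000 / 7,700,000 = 19.5491 g/kg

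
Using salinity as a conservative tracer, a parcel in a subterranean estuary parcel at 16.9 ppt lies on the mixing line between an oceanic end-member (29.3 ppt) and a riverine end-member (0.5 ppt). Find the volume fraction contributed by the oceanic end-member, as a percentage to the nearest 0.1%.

56.9%

Let g be the oceanic fraction. Salt balance per unit volume:
g×29.3 + (1−g)×0.5 = 16.9
g = (16.9 − 0.5) / (29.3 − 0.5) = 16.4/28.8 = 0.5694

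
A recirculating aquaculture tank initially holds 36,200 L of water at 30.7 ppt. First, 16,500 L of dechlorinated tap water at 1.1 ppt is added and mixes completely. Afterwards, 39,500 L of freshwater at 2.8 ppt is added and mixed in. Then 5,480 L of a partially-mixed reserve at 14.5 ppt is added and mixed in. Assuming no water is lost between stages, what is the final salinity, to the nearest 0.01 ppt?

Total salt / total volume:
Initial salt = 36,200×30.7 = 1,111,340
After stage 1: salt = 1,111,340 + 16,500×1.1 = 1,129,490; volume = 52,700 L; S = 21.432 ppt
After stage 2: salt = 1,129,490 + 39,500×2.8 = 1,240,090; volume = 92,200 L; S = 13.45 ppt
After stage 3: salt = 1,240,090 + 5,480×14.5 = 1,319,550; volume = 97,680 L
S = 1,319,550 / 97,680 = 13.5089 ppt

13.51 ppt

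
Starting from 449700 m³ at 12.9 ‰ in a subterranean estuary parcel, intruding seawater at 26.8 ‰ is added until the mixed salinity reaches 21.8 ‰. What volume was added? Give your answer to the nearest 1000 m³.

Salt balance: 449,700×12.9 + V×26.8 = (449,700+V)×21.8
5,801,130 + 26.8V = 9,803,460 + 21.8V
4,002,330 = 5V
V = 800,466 m³

800000 m³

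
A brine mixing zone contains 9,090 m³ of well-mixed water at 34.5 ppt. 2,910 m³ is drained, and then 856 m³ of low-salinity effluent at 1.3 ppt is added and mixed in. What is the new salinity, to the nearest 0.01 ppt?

30.46 ppt

Remaining after removal: 6,180 m³ at 34.5 ppt (salt = 213,210)
After addition: salt = 213,210 + 856×1.3 = 214,322.8; volume = 7,036 m³
S = 214,322.8 / 7,036 = 30.4609 ppt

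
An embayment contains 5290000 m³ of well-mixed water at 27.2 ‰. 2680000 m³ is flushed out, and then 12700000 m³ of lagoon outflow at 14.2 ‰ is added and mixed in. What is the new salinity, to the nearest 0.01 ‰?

16.42 ‰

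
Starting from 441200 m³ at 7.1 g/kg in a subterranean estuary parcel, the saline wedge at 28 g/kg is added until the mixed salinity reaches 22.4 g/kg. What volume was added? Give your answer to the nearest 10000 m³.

Salt balance: 441,200×7.1 + V×28 = (441,200+V)×22.4
3,132,520 + 28V = 9,882,880 + 22.4V
6,750,360 = 5.6V
V = 1,205,421.43 m³

1210000 m³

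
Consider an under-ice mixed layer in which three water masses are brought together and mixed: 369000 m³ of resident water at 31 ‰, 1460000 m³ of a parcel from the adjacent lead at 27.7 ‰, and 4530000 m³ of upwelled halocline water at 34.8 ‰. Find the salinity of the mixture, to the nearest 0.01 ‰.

32.95 ‰

Conserving salt mass:
salt = 369,000×31 + 1,460,000×27.7 + 4,530,000×34.8 = 11,439,000 + 40,442,000 + 157,644,000 = 209,525,000
volume = 369,000 + 1,460,000 + 4,530,000 = 6,359,000 m³
S = 209,525,000 / 6,359,000 = 32.9494 ‰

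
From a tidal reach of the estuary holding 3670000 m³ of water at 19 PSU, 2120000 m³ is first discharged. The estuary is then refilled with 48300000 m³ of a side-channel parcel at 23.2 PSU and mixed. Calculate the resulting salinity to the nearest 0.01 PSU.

23.07 PSU

Remaining after removal: 1,550,000 m³ at 19 PSU (salt = 29,450,000)
After addition: salt = 29,450,000 + 48,300,000×23.2 = 1,150,010,000; volume = 49,850,000 m³
S = 1,150,010,000 / 49,850,000 = 23.0694 PSU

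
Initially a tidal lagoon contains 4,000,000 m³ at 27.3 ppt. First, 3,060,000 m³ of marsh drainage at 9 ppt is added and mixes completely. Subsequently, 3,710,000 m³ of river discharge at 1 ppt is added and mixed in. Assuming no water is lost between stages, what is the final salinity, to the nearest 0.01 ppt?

Conserving salt mass:
Initial salt = 4,000,000×27.3 = 109,200,000
After stage 1: salt = 109,200,000 + 3,060,000×9 = 136,740,000; volume = 7,060,000 m³; S = 19.368 ppt
After stage 2: salt = 136,740,000 + 3,710,000×1 = 140,450,000; volume = 10,770,000 m³
S = 140,450,000 / 10,770,000 = 13.0409 ppt

13.04 ppt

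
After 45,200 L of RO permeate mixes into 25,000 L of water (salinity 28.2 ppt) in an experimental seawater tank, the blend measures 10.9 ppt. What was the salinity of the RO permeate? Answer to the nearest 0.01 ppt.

1.33 ppt

Salt balance: 25,000×28.2 + 45,200×S = 70,200×10.9
705,000 + 45,200·S = 765,180
S = (765,180 − 705,000) / 45,200 = 1.3314 ppt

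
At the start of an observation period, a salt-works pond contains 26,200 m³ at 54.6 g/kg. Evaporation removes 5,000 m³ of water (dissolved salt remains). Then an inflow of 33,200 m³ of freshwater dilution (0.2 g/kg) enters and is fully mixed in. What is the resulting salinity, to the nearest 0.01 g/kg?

After evaporation: salt = 26,200×54.6 = 1,430,520; volume = 26,200 − 5,000 = 21,200 m³
After mixing: salt = 1,430,520 + 33,200×0.2 = 1,437,160; volume = 21,200 + 33,200 = 54,400 m³
S = 1,437,160 / 54,400 = 26.4184 g/kg

26.42 g/kg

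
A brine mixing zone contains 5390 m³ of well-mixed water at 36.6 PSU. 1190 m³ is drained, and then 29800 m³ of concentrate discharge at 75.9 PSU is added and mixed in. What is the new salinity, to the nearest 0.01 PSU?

71.05 PSU

Remaining after removal: 4,200 m³ at 36.6 PSU (salt = 153,720)
After addition: salt = 153,720 + 29,800×75.9 = 2,415,540; volume = 34,000 m³
S = 2,415,540 / 34,000 = 71.0453 PSU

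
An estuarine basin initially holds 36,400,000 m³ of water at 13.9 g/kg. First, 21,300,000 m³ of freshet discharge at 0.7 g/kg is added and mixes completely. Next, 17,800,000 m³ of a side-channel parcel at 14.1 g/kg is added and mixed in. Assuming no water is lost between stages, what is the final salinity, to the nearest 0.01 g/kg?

By conservation of dissolved salt,
Initial salt = 36,400,000×13.9 = 505,960,000
After stage 1: salt = 505,960,000 + 21,300,000×0.7 = 520,870,000; volume = 57,700,000 m³; S = 9.027 g/kg
After stage 2: salt = 520,870,000 + 17,800,000×14.1 = 771,850,000; volume = 75,500,000 m³
S = 771,850,000 / 75,500,000 = 10.2232 g/kg

10.22 g/kg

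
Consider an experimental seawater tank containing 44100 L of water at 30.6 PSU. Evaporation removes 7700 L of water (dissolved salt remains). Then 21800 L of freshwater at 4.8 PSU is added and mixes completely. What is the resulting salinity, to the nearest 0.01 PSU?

After evaporation: salt = 44,100×30.6 = 1,349,460; volume = 44,100 − 7,700 = 36,400 L
After mixing: salt = 1,349,460 + 21,800×4.8 = 1,454,100; volume = 36,400 + 21,800 = 58,200 L
S = 1,454,100 / 58,200 = 24.9845 PSU

24.98 PSU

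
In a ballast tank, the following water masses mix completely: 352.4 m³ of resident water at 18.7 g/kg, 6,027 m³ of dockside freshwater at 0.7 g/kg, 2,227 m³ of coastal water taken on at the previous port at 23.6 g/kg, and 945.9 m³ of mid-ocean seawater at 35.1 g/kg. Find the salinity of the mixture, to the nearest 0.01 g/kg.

Mass of salt is conserved:
salt = 352.4×18.7 + 6,027×0.7 + 2,227×23.6 + 945.9×35.1 = 6,589.88 + 4,218.9 + 52,557.2 + 33,201.09 = 96,567.07
volume = 352.4 + 6,027 + 2,227 + 945.9 = 9,552.3 m³
S = 96,567.07 / 9,552.3 = 10.1093 g/kg

10.11 g/kg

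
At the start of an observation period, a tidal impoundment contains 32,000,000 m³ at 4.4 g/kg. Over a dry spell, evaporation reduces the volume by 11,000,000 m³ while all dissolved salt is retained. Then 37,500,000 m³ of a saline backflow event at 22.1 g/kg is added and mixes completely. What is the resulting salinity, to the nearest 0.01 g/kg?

16.57 g/kg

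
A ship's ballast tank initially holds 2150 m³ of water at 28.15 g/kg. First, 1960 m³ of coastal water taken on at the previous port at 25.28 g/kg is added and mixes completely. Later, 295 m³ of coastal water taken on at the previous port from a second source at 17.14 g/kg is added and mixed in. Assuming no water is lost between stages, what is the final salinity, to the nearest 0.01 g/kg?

Mass of salt is conserved:
Initial salt = 2,150×28.15 = 60,522.5
After stage 1: salt = 60,522.5 + 1,960×25.28 = 110,071.3; volume = 4,110 m³; S = 26.781 g/kg
After stage 2: salt = 110,071.3 + 295×17.14 = 115,127.6; volume = 4,405 m³
S = 115,127.6 / 4,405 = 26.1357 g/kg

26.14 g/kg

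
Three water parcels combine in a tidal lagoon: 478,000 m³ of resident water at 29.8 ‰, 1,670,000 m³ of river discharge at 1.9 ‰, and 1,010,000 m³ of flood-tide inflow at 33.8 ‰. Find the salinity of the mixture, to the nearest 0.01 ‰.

16.33 ‰

Mass of salt is conserved:
salt = 478,000×29.8 + 1,670,000×1.9 + 1,010,000×33.8 = 14,244,400 + 3,173,000 + 34,138,000 = 51,555,400
volume = 478,000 + 1,670,000 + 1,010,000 = 3,158,000 m³
S = 51,555,400 / 3,158,000 = 16.3253 ‰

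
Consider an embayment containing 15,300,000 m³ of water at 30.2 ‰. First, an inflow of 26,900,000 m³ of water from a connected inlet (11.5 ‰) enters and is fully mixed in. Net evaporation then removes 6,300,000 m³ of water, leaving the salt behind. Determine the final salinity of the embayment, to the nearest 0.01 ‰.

After mixing: salt = 15,300,000×30.2 + 26,900,000×11.5 = 771,410,000; volume = 42,200,000 m³
After evaporation: salt unchanged = 771,410,000; volume = 42,200,000 − 6,300,000 = 35,900,000 m³
S = 771,410,000 / 35,900,000 = 21.4877 ‰

21.49 ‰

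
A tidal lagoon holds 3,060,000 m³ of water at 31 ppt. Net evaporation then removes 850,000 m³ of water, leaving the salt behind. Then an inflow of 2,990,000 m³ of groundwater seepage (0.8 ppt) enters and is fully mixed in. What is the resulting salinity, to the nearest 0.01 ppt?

After evaporation: salt = 3,060,000×31 = 94,860,000; volume = 3,060,000 − 850,000 = 2,210,000 m³
After mixing: salt = 94,860,000 + 2,990,000×0.8 = 97,252,000; volume = 2,210,000 + 2,990,000 = 5,200,000 m³
S = 97,252,000 / 5,200,000 = 18.7023 ppt

18.70 ppt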